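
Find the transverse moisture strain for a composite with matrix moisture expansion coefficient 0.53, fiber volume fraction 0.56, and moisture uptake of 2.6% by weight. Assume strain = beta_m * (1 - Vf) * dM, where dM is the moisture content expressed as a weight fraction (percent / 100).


dM = 2.6/100 = 0.026
strain = beta_m * (1-Vf) * dM = 0.53 * 0.44 * 0.026 = 0.0060632

0.0060632


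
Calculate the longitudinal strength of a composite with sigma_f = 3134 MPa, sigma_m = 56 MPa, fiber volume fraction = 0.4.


sigma_1 = sigma_f*Vf + sigma_m*(1-Vf) = 3134*0.4 + 56*0.6 = 1287.2 MPa

1287.2 MPa


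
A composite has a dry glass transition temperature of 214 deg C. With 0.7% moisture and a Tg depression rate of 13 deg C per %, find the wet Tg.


Tg_wet = Tg_dry - k*moisture = 214 - 13*0.7 = 204.9 deg C

204.9 deg C


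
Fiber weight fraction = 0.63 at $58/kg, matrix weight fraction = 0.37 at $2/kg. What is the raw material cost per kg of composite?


Cost = cost_f*Wf + cost_m*Wm = 58*0.63 + 2*0.37 = $37.28/kg

$37.28/kg


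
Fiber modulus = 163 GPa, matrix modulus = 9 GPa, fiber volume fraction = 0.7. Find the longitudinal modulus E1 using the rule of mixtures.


E1 = Ef*Vf + Em*(1-Vf) = 163*0.7 + 9*0.3 = 116.8 GPa

116.8 GPa


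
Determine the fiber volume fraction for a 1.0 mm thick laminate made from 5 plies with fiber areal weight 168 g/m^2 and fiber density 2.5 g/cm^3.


Vf = n * FAW / (rho_f * h * 1000) = 5 * 168 / (2.5 * 1.0 * 1000) = 0.336

0.336


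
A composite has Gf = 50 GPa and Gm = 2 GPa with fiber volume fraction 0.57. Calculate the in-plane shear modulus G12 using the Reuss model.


1/G12 = Vf/Gf + (1-Vf)/Gm = 0.57/50 + 0.43/2
G12 = 4.42 GPa

4.42 GPa


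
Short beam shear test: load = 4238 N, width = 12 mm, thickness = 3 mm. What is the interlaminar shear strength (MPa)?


ILSS = 3F/(4bh) = 3*4238/(4*12*3) = 88.29 MPa

88.29 MPa


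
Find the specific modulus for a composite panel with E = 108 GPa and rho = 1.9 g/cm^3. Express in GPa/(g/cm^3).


Specific stiffness = E/rho = 108/1.9 = 56.8 GPa/(g/cm^3)

56.8 GPa/(g/cm^3)


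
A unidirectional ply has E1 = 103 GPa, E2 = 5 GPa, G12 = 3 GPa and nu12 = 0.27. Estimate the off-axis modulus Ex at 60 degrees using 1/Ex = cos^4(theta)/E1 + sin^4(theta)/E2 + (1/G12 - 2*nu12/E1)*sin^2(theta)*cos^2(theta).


cos^4(60) = 0.0625, sin^4(60) = 0.5625, sin^2(60)*cos^2(60) = 0.1875
1/G12 - 2*nu12/E1 = 1/3 - 2*0.27/103 = 0.328091 GPa^-1
1/Ex = 0.0625/103 + 0.5625/5 + 0.328091*0.1875 = 0.1746238 GPa^-1
Ex = 5.73 GPa

5.73 GPa


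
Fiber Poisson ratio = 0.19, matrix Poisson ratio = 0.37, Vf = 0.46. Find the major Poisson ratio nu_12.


nu_12 = nu_f*Vf + nu_m*(1-Vf) = 0.19*0.46 + 0.37*0.54 = 0.2872

0.2872


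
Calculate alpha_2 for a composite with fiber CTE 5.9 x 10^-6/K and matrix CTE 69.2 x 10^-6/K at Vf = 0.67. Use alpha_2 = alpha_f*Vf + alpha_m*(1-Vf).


alpha_2 = alpha_f*Vf + alpha_m*(1-Vf) = 5.9*0.67 + 69.2*0.33 = 26.8 x 10^-6/K

26.8 x 10^-6/K


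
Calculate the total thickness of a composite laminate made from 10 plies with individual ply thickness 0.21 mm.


h = n * t_ply = 10 * 0.21 = 2.1 mm

2.1 mm


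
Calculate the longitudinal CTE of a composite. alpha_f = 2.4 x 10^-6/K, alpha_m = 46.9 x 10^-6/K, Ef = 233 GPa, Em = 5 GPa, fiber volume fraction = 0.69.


E1 = Ef*Vf + Em*(1-Vf) = 162.32
alpha_1 = (alpha_f*Ef*Vf + alpha_m*Em*(1-Vf))/E1 = 2.82 x 10^-6/K

2.82 x 10^-6/K


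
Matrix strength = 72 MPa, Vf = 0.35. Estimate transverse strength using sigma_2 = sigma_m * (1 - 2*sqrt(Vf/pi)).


factor = 1 - 2*sqrt(0.35/pi) = 0.3324
sigma_2 = 72 * 0.3324 = 23.94 MPa

23.94 MPa


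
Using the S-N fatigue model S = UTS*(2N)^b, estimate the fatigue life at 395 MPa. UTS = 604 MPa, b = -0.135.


N = 0.5 * (S/UTS)^(1/b) = 0.5 * (395/604)^(1/-0.135) = 11.6196 cycles

11.6196 cycles


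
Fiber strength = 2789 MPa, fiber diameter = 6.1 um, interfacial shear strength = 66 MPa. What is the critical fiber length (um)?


Lc = sigma_f * d / (2 * tau_i) = 2789 * 6.1 / (2 * 66) = 128.9 um

128.9 um


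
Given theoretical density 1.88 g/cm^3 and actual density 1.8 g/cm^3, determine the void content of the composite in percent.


Void% = (rho_theo - rho_actual)/rho_theo * 100 = (1.88 - 1.8)/1.88 * 100 = 4.26%

4.26%


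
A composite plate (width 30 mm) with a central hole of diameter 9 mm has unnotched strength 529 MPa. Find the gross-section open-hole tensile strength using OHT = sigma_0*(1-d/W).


OHT = sigma_0*(1-d/W) = 529*(1-9/30) = 370.3 MPa

370.3 MPa


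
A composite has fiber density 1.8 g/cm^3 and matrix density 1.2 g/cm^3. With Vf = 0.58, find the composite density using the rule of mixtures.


rho_c = rho_f*Vf + rho_m*(1-Vf) = 1.8*0.58 + 1.2*0.42 = 1.548 g/cm^3

1.548 g/cm^3


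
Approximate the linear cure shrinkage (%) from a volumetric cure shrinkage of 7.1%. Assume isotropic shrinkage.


Linear shrinkage ≈ vol_shrink/3 = 7.1/3 = 2.367%

2.367%


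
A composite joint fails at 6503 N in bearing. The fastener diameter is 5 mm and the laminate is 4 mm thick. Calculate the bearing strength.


sigma_br = F/(d*h) = 6503/(5*4) = 325.2 MPa

325.2 MPa


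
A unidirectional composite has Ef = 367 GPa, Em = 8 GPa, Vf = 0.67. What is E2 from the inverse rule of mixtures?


1/E2 = Vf/Ef + (1-Vf)/Em = 0.67/367 + 0.33/8
E2 = 23.21 GPa

23.21 GPa


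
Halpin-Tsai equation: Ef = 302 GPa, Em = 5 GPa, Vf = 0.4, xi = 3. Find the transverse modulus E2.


eta = (Ef/Em - 1)/(Ef/Em + xi) = (60.4 - 1)/(60.4 + 3) = 0.9369
E2 = Em*(1+xi*eta*Vf)/(1-eta*Vf) = 16.99 GPa

16.99 GPa


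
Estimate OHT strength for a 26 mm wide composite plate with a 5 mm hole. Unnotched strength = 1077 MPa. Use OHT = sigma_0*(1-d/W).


OHT = sigma_0*(1-d/W) = 1077*(1-5/26) = 869.9 MPa

869.9 MPa


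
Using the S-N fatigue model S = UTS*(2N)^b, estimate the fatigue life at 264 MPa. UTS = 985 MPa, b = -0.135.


N = 0.5 * (S/UTS)^(1/b) = 0.5 * (264/985)^(1/-0.135) = 8605.2768 cycles

8605.2768 cycles


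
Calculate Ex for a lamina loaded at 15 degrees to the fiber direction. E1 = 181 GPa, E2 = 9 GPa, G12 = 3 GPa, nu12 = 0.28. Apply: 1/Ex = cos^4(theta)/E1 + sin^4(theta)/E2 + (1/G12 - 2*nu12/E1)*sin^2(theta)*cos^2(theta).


cos^4(15) = 0.870513, sin^4(15) = 0.004487, sin^2(15)*cos^2(15) = 0.0625
1/G12 - 2*nu12/E1 = 1/3 - 2*0.28/181 = 0.330239 GPa^-1
1/Ex = 0.870513/181 + 0.004487/9 + 0.330239*0.0625 = 0.025948 GPa^-1
Ex = 38.54 GPa

38.54 GPa


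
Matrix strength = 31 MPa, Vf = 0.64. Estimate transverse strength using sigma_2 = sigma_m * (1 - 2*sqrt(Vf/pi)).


factor = 1 - 2*sqrt(0.64/pi) = 0.0973
sigma_2 = 31 * 0.0973 = 3.02 MPa

3.02 MPa


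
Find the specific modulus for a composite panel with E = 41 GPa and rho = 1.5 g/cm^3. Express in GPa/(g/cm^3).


Specific stiffness = E/rho = 41/1.5 = 27.3 GPa/(g/cm^3)

27.3 GPa/(g/cm^3)


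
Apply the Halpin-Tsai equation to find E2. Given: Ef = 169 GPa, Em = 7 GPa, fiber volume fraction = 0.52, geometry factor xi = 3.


eta = (Ef/Em - 1)/(Ef/Em + xi) = (24.1429 - 1)/(24.1429 + 3) = 0.8526
E2 = Em*(1+xi*eta*Vf)/(1-eta*Vf) = 29.3 GPa

29.3 GPa


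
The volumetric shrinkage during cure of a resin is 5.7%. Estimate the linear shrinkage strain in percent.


Linear shrinkage ≈ vol_shrink/3 = 5.7/3 = 1.9%

1.9%


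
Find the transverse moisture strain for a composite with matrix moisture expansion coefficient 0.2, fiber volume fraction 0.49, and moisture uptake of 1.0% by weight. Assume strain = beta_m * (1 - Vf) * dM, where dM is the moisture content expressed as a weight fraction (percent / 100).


dM = 1.0/100 = 0.01
strain = beta_m * (1-Vf) * dM = 0.2 * 0.51 * 0.01 = 0.00102

0.00102


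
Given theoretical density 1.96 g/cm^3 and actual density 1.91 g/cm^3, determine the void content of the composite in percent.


Void% = (rho_theo - rho_actual)/rho_theo * 100 = (1.96 - 1.91)/1.96 * 100 = 2.55%

2.55%


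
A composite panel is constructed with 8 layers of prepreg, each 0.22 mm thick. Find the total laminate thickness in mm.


h = n * t_ply = 8 * 0.22 = 1.76 mm

1.76 mm


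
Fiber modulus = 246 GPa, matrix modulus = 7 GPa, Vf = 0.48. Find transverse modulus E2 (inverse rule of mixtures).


1/E2 = Vf/Ef + (1-Vf)/Em = 0.48/246 + 0.52/7
E2 = 13.12 GPa

13.12 GPa


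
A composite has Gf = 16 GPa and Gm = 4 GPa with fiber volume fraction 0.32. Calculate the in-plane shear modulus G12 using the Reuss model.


1/G12 = Vf/Gf + (1-Vf)/Gm = 0.32/16 + 0.68/4
G12 = 5.26 GPa

5.26 GPa


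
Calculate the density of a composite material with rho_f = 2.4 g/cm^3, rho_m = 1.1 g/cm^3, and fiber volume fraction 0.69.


rho_c = rho_f*Vf + rho_m*(1-Vf) = 2.4*0.69 + 1.1*0.31 = 1.997 g/cm^3

1.997 g/cm^3


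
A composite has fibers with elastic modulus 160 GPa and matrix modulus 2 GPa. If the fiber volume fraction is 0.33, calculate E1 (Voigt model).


E1 = Ef*Vf + Em*(1-Vf) = 160*0.33 + 2*0.67 = 54.14 GPa

54.14 GPa


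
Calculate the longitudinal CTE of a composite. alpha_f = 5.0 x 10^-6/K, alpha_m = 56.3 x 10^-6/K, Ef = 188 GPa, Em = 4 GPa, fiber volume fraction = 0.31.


E1 = Ef*Vf + Em*(1-Vf) = 61.04
alpha_1 = (alpha_f*Ef*Vf + alpha_m*Em*(1-Vf))/E1 = 7.32 x 10^-6/K

7.32 x 10^-6/K


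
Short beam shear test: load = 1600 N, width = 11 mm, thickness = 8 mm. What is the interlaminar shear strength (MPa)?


ILSS = 3F/(4bh) = 3*1600/(4*11*8) = 13.64 MPa

13.64 MPa


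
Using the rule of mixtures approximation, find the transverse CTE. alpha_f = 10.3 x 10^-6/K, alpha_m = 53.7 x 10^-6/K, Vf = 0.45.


alpha_2 = alpha_f*Vf + alpha_m*(1-Vf) = 10.3*0.45 + 53.7*0.55 = 34.2 x 10^-6/K

34.2 x 10^-6/K


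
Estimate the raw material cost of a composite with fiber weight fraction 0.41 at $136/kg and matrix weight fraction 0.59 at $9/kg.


Cost = cost_f*Wf + cost_m*Wm = 136*0.41 + 9*0.59 = $61.07/kg

$61.07/kg


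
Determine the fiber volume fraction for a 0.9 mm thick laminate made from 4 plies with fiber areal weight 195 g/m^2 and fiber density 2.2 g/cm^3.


Vf = n * FAW / (rho_f * h * 1000) = 4 * 195 / (2.2 * 0.9 * 1000) = 0.3939

0.3939


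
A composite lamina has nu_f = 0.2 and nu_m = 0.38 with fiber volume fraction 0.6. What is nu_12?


nu_12 = nu_f*Vf + nu_m*(1-Vf) = 0.2*0.6 + 0.38*0.4 = 0.272

0.272


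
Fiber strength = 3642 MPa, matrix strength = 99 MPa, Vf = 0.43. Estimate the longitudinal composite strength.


sigma_1 = sigma_f*Vf + sigma_m*(1-Vf) = 3642*0.43 + 99*0.57 = 1622.5 MPa

1622.5 MPa


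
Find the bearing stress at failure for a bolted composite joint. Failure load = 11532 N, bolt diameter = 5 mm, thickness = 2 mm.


sigma_br = F/(d*h) = 11532/(5*2) = 1153.2 MPa

1153.2 MPa


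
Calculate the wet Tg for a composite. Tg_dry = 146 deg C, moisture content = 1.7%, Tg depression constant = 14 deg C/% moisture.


Tg_wet = Tg_dry - k*moisture = 146 - 14*1.7 = 122.2 deg C

122.2 deg C


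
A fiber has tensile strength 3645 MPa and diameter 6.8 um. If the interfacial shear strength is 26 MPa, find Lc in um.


Lc = sigma_f * d / (2 * tau_i) = 3645 * 6.8 / (2 * 26) = 476.7 um

476.7 um


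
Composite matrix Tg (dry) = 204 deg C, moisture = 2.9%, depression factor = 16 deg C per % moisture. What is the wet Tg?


Tg_wet = Tg_dry - k*moisture = 204 - 16*2.9 = 157.6 deg C

157.6 deg C


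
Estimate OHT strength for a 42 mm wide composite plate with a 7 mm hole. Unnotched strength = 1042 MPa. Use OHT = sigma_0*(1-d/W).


OHT = sigma_0*(1-d/W) = 1042*(1-7/42) = 868.3 MPa

868.3 MPa


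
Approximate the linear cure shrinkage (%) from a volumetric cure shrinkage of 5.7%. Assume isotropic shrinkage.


Linear shrinkage ≈ vol_shrink/3 = 5.7/3 = 1.9%

1.9%


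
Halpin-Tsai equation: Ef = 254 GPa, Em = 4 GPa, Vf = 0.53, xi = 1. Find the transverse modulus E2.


eta = (Ef/Em - 1)/(Ef/Em + xi) = (63.5 - 1)/(63.5 + 1) = 0.969
E2 = Em*(1+xi*eta*Vf)/(1-eta*Vf) = 12.45 GPa

12.45 GPa


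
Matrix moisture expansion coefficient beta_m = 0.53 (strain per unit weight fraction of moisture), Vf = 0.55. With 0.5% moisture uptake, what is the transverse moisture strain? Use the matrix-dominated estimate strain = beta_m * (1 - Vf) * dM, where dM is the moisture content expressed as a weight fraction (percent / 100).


dM = 0.5/100 = 0.005
strain = beta_m * (1-Vf) * dM = 0.53 * 0.45 * 0.005 = 0.0011925

0.0011925


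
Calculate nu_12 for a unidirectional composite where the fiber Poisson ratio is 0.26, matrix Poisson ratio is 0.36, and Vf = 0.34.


nu_12 = nu_f*Vf + nu_m*(1-Vf) = 0.26*0.34 + 0.36*0.66 = 0.326

0.326


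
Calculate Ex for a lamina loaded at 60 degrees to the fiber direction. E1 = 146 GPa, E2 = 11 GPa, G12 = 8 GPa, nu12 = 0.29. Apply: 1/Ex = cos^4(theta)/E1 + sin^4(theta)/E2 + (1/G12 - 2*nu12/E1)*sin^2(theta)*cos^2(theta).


cos^4(60) = 0.0625, sin^4(60) = 0.5625, sin^2(60)*cos^2(60) = 0.1875
1/G12 - 2*nu12/E1 = 1/8 - 2*0.29/146 = 0.121027 GPa^-1
1/Ex = 0.0625/146 + 0.5625/11 + 0.121027*0.1875 = 0.0742571 GPa^-1
Ex = 13.47 GPa

13.47 GPa


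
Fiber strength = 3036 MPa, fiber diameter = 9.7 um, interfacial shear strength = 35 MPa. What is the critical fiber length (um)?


Lc = sigma_f * d / (2 * tau_i) = 3036 * 9.7 / (2 * 35) = 420.7 um

420.7 um


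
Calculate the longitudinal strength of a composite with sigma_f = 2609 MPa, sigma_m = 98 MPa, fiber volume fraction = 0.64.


sigma_1 = sigma_f*Vf + sigma_m*(1-Vf) = 2609*0.64 + 98*0.36 = 1705.0 MPa

1705.0 MPa


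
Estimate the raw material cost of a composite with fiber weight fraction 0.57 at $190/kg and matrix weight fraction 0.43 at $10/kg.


Cost = cost_f*Wf + cost_m*Wm = 190*0.57 + 10*0.43 = $112.6/kg

$112.6/kg


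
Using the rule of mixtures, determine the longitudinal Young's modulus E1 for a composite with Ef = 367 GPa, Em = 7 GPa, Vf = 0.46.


E1 = Ef*Vf + Em*(1-Vf) = 367*0.46 + 7*0.54 = 172.6 GPa

172.6 GPa


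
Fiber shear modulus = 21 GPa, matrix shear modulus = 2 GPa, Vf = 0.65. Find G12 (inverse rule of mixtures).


1/G12 = Vf/Gf + (1-Vf)/Gm = 0.65/21 + 0.35/2
G12 = 4.86 GPa

4.86 GPa


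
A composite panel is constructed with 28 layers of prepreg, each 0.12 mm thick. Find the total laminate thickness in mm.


h = n * t_ply = 28 * 0.12 = 3.36 mm

3.36 mm


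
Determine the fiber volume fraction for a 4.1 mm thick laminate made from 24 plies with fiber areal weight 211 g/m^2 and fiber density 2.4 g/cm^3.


Vf = n * FAW / (rho_f * h * 1000) = 24 * 211 / (2.4 * 4.1 * 1000) = 0.5146

0.5146


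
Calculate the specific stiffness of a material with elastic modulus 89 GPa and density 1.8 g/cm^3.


Specific stiffness = E/rho = 89/1.8 = 49.4 GPa/(g/cm^3)

49.4 GPa/(g/cm^3)


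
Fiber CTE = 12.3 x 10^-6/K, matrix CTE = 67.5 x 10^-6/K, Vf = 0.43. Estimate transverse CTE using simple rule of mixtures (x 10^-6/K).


alpha_2 = alpha_f*Vf + alpha_m*(1-Vf) = 12.3*0.43 + 67.5*0.57 = 43.8 x 10^-6/K

43.8 x 10^-6/K


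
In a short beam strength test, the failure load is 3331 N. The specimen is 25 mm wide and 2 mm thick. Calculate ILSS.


ILSS = 3F/(4bh) = 3*3331/(4*25*2) = 49.97 MPa

49.97 MPa


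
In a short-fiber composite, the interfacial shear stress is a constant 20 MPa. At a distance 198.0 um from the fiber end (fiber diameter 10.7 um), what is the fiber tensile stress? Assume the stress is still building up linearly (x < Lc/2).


Force balance: sigma_f * (pi*d^2/4) = tau * (pi*d) * x  ->  sigma_f = 4 * tau * x / d
sigma_f = 4 * 20 * 198.0 / 10.7 = 1480.4 MPa

1480.4 MPa


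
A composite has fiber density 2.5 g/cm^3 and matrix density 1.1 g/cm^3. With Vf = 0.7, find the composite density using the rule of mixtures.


rho_c = rho_f*Vf + rho_m*(1-Vf) = 2.5*0.7 + 1.1*0.3 = 2.08 g/cm^3

2.08 g/cm^3


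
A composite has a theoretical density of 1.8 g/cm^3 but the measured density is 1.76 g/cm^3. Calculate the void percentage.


Void% = (rho_theo - rho_actual)/rho_theo * 100 = (1.8 - 1.76)/1.8 * 100 = 2.22%

2.22%


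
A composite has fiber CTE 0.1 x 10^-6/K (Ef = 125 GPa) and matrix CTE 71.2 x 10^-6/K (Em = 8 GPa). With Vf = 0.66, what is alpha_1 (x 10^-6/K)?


E1 = Ef*Vf + Em*(1-Vf) = 85.22
alpha_1 = (alpha_f*Ef*Vf + alpha_m*Em*(1-Vf))/E1 = 2.37 x 10^-6/K

2.37 x 10^-6/K


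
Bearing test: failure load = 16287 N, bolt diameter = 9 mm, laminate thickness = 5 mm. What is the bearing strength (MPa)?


sigma_br = F/(d*h) = 16287/(9*5) = 361.9 MPa

361.9 MPa


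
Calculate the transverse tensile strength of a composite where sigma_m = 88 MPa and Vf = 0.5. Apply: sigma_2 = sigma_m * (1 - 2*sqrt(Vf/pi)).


factor = 1 - 2*sqrt(0.5/pi) = 0.2021
sigma_2 = 88 * 0.2021 = 17.79 MPa

17.79 MPa


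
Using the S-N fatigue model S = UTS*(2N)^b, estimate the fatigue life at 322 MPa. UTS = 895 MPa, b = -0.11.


N = 0.5 * (S/UTS)^(1/b) = 0.5 * (322/895)^(1/-0.11) = 5432.9427 cycles

5432.9427 cycles


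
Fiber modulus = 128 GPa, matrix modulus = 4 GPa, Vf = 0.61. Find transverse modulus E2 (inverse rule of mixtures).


1/E2 = Vf/Ef + (1-Vf)/Em = 0.61/128 + 0.39/4
E2 = 9.78 GPa

9.78 GPa


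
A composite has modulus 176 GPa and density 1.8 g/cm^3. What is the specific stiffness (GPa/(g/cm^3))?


Specific stiffness = E/rho = 176/1.8 = 97.8 GPa/(g/cm^3)

97.8 GPa/(g/cm^3)


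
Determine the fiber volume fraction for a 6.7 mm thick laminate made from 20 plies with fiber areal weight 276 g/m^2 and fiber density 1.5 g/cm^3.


Vf = n * FAW / (rho_f * h * 1000) = 20 * 276 / (1.5 * 6.7 * 1000) = 0.5493

0.5493


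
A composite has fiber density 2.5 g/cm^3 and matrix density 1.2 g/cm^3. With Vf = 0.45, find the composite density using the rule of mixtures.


rho_c = rho_f*Vf + rho_m*(1-Vf) = 2.5*0.45 + 1.2*0.55 = 1.785 g/cm^3

1.785 g/cm^3


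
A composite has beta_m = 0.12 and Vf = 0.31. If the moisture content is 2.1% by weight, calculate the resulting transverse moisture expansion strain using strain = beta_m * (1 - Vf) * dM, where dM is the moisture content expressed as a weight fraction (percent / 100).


dM = 2.1/100 = 0.021
strain = beta_m * (1-Vf) * dM = 0.12 * 0.69 * 0.021 = 0.0017388

0.0017388


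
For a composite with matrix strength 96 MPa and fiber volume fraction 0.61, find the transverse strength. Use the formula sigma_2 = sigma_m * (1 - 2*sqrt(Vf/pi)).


factor = 1 - 2*sqrt(0.61/pi) = 0.1187
sigma_2 = 96 * 0.1187 = 11.4 MPa

11.4 MPa


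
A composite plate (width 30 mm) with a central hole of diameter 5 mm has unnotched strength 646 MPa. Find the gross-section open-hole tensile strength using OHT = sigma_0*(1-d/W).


OHT = sigma_0*(1-d/W) = 646*(1-5/30) = 538.3 MPa

538.3 MPa


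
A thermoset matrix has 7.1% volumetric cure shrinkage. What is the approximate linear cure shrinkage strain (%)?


Linear shrinkage ≈ vol_shrink/3 = 7.1/3 = 2.367%

2.367%


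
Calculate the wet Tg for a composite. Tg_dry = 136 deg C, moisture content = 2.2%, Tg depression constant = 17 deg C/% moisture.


Tg_wet = Tg_dry - k*moisture = 136 - 17*2.2 = 98.6 deg C

98.6 deg C


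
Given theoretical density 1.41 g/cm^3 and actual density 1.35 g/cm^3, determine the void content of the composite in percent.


Void% = (rho_theo - rho_actual)/rho_theo * 100 = (1.41 - 1.35)/1.41 * 100 = 4.26%

4.26%


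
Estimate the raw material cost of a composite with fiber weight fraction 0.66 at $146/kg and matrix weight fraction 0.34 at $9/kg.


Cost = cost_f*Wf + cost_m*Wm = 146*0.66 + 9*0.34 = $99.42/kg

$99.42/kg


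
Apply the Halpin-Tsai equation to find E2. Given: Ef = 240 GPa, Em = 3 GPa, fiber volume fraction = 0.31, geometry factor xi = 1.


eta = (Ef/Em - 1)/(Ef/Em + xi) = (80.0 - 1)/(80.0 + 1) = 0.9753
E2 = Em*(1+xi*eta*Vf)/(1-eta*Vf) = 5.6 GPa

5.6 GPa


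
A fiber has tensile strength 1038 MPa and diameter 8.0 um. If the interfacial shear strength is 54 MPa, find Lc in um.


Lc = sigma_f * d / (2 * tau_i) = 1038 * 8.0 / (2 * 54) = 76.9 um

76.9 um


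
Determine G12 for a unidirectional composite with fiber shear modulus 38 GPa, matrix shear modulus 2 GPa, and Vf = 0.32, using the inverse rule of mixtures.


1/G12 = Vf/Gf + (1-Vf)/Gm = 0.32/38 + 0.68/2
G12 = 2.87 GPa

2.87 GPa


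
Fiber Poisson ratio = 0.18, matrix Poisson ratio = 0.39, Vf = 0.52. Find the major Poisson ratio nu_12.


nu_12 = nu_f*Vf + nu_m*(1-Vf) = 0.18*0.52 + 0.39*0.48 = 0.2808

0.2808


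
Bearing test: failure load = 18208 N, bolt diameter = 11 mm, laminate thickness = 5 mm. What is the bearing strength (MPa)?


sigma_br = F/(d*h) = 18208/(11*5) = 331.1 MPa

331.1 MPa


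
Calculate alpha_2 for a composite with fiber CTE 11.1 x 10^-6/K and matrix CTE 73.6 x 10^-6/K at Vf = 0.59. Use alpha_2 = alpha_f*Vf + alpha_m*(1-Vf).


alpha_2 = alpha_f*Vf + alpha_m*(1-Vf) = 11.1*0.59 + 73.6*0.41 = 36.7 x 10^-6/K

36.7 x 10^-6/K


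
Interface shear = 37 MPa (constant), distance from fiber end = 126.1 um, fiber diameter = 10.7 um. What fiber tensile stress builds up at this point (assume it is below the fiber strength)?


Force balance: sigma_f * (pi*d^2/4) = tau * (pi*d) * x  ->  sigma_f = 4 * tau * x / d
sigma_f = 4 * 37 * 126.1 / 10.7 = 1744.2 MPa

1744.2 MPa


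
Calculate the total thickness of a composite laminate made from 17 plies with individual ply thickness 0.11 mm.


h = n * t_ply = 17 * 0.11 = 1.87 mm

1.87 mm


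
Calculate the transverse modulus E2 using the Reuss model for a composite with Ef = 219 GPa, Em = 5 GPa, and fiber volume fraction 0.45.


1/E2 = Vf/Ef + (1-Vf)/Em = 0.45/219 + 0.55/5
E2 = 8.92 GPa

8.92 GPa


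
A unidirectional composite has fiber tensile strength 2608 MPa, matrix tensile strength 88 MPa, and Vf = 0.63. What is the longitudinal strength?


sigma_1 = sigma_f*Vf + sigma_m*(1-Vf) = 2608*0.63 + 88*0.37 = 1675.6 MPa

1675.6 MPa


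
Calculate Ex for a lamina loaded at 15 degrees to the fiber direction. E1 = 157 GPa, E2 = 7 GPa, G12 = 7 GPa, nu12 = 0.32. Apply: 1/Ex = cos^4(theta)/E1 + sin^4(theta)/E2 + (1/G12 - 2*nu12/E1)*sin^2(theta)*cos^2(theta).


cos^4(15) = 0.870513, sin^4(15) = 0.004487, sin^2(15)*cos^2(15) = 0.0625
1/G12 - 2*nu12/E1 = 1/7 - 2*0.32/157 = 0.138781 GPa^-1
1/Ex = 0.870513/157 + 0.004487/7 + 0.138781*0.0625 = 0.0148595 GPa^-1
Ex = 67.3 GPa

67.3 GPa


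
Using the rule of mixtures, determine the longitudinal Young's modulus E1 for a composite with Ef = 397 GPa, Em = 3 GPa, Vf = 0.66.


E1 = Ef*Vf + Em*(1-Vf) = 397*0.66 + 3*0.34 = 263.04 GPa

263.04 GPa


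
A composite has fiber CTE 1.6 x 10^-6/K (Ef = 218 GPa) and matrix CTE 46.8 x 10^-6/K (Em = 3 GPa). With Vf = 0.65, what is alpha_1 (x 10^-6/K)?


E1 = Ef*Vf + Em*(1-Vf) = 142.75
alpha_1 = (alpha_f*Ef*Vf + alpha_m*Em*(1-Vf))/E1 = 1.93 x 10^-6/K

1.93 x 10^-6/K


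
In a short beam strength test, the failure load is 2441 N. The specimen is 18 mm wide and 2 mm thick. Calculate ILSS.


ILSS = 3F/(4bh) = 3*2441/(4*18*2) = 50.85 MPa

50.85 MPa


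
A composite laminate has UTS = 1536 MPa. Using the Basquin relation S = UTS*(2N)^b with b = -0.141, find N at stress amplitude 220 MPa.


N = 0.5 * (S/UTS)^(1/b) = 0.5 * (220/1536)^(1/-0.141) = 483684.8117 cycles

483684.8117 cycles


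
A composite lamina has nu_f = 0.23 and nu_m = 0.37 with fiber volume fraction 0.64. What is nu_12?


nu_12 = nu_f*Vf + nu_m*(1-Vf) = 0.23*0.64 + 0.37*0.36 = 0.2804

0.2804


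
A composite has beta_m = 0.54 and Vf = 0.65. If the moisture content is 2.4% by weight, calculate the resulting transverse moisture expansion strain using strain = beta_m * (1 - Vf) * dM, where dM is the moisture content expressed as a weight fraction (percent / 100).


dM = 2.4/100 = 0.024
strain = beta_m * (1-Vf) * dM = 0.54 * 0.35 * 0.024 = 0.004536

0.004536


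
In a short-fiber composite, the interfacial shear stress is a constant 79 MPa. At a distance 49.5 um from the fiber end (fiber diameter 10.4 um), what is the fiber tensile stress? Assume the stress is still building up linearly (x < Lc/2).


Force balance: sigma_f * (pi*d^2/4) = tau * (pi*d) * x  ->  sigma_f = 4 * tau * x / d
sigma_f = 4 * 79 * 49.5 / 10.4 = 1504.0 MPa

1504.0 MPa


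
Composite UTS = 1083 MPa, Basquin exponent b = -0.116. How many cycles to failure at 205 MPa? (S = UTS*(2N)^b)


N = 0.5 * (S/UTS)^(1/b) = 0.5 * (205/1083)^(1/-0.116) = 852408.0694 cycles

852408.0694 cycles


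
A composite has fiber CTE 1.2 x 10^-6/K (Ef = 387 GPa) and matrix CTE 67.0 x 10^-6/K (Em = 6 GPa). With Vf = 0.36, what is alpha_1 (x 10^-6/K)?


E1 = Ef*Vf + Em*(1-Vf) = 143.16
alpha_1 = (alpha_f*Ef*Vf + alpha_m*Em*(1-Vf))/E1 = 2.96 x 10^-6/K

2.96 x 10^-6/K


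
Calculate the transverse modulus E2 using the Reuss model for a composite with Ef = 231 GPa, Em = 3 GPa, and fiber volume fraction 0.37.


1/E2 = Vf/Ef + (1-Vf)/Em = 0.37/231 + 0.63/3
E2 = 4.73 GPa

4.73 GPa


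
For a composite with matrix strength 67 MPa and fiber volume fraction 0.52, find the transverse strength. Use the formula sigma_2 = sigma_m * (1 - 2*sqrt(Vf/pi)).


factor = 1 - 2*sqrt(0.52/pi) = 0.1863
sigma_2 = 67 * 0.1863 = 12.48 MPa

12.48 MPa


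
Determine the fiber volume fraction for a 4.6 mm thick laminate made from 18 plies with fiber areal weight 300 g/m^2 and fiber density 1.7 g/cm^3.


Vf = n * FAW / (rho_f * h * 1000) = 18 * 300 / (1.7 * 4.6 * 1000) = 0.6905

0.6905


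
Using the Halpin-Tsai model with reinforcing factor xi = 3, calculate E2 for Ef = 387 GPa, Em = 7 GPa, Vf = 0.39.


eta = (Ef/Em - 1)/(Ef/Em + xi) = (55.2857 - 1)/(55.2857 + 3) = 0.9314
E2 = Em*(1+xi*eta*Vf)/(1-eta*Vf) = 22.97 GPa

22.97 GPa


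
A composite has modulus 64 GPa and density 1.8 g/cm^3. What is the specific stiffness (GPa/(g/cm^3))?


Specific stiffness = E/rho = 64/1.8 = 35.6 GPa/(g/cm^3)

35.6 GPa/(g/cm^3)


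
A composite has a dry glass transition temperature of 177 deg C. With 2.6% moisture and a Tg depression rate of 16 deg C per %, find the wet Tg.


Tg_wet = Tg_dry - k*moisture = 177 - 16*2.6 = 135.4 deg C

135.4 deg C


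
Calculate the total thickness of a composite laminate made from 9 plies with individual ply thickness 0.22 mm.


h = n * t_ply = 9 * 0.22 = 1.98 mm

1.98 mm


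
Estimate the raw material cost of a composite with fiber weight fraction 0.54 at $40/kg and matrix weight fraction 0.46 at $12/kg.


Cost = cost_f*Wf + cost_m*Wm = 40*0.54 + 12*0.46 = $27.12/kg

$27.12/kg


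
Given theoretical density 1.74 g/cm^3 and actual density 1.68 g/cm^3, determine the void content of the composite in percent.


Void% = (rho_theo - rho_actual)/rho_theo * 100 = (1.74 - 1.68)/1.74 * 100 = 3.45%

3.45%


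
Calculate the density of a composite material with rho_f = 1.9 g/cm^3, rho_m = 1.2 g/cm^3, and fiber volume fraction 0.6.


rho_c = rho_f*Vf + rho_m*(1-Vf) = 1.9*0.6 + 1.2*0.4 = 1.62 g/cm^3

1.62 g/cm^3


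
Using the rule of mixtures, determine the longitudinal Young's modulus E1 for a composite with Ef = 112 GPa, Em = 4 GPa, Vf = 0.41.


E1 = Ef*Vf + Em*(1-Vf) = 112*0.41 + 4*0.59 = 48.28 GPa

48.28 GPa


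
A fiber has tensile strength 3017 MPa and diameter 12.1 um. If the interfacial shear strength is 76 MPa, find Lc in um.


Lc = sigma_f * d / (2 * tau_i) = 3017 * 12.1 / (2 * 76) = 240.2 um

240.2 um


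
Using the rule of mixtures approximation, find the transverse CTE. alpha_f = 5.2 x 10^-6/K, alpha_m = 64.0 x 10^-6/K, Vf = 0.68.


alpha_2 = alpha_f*Vf + alpha_m*(1-Vf) = 5.2*0.68 + 64.0*0.32 = 24.0 x 10^-6/K

24.0 x 10^-6/K


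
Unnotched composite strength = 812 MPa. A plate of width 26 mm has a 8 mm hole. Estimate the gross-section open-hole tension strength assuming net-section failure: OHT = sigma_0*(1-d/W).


OHT = sigma_0*(1-d/W) = 812*(1-8/26) = 562.2 MPa

562.2 MPa


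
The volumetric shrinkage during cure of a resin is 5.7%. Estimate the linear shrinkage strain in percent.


Linear shrinkage ≈ vol_shrink/3 = 5.7/3 = 1.9%

1.9%


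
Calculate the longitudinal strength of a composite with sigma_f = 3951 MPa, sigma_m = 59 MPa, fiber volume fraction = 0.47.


sigma_1 = sigma_f*Vf + sigma_m*(1-Vf) = 3951*0.47 + 59*0.53 = 1888.2 MPa

1888.2 MPa


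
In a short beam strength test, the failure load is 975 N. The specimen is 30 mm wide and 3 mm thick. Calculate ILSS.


ILSS = 3F/(4bh) = 3*975/(4*30*3) = 8.13 MPa

8.13 MPa


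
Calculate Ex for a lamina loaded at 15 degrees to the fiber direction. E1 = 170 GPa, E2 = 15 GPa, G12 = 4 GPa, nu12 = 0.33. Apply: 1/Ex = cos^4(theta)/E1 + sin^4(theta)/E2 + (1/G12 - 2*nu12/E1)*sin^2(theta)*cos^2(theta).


cos^4(15) = 0.870513, sin^4(15) = 0.004487, sin^2(15)*cos^2(15) = 0.0625
1/G12 - 2*nu12/E1 = 1/4 - 2*0.33/170 = 0.246118 GPa^-1
1/Ex = 0.870513/170 + 0.004487/15 + 0.246118*0.0625 = 0.0208022 GPa^-1
Ex = 48.07 GPa

48.07 GPa


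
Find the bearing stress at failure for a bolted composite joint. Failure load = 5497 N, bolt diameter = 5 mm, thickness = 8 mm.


sigma_br = F/(d*h) = 5497/(5*8) = 137.4 MPa

137.4 MPa


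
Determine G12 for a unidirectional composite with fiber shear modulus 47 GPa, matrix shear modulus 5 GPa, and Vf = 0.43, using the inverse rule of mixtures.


1/G12 = Vf/Gf + (1-Vf)/Gm = 0.43/47 + 0.57/5
G12 = 8.12 GPa

8.12 GPa


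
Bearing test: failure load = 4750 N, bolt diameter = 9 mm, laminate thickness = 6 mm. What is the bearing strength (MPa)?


sigma_br = F/(d*h) = 4750/(9*6) = 88.0 MPa

88.0 MPa


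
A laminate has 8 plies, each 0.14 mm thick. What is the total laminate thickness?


h = n * t_ply = 8 * 0.14 = 1.12 mm

1.12 mm


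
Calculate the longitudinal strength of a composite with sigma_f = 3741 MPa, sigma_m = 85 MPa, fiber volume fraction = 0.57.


sigma_1 = sigma_f*Vf + sigma_m*(1-Vf) = 3741*0.57 + 85*0.43 = 2168.9 MPa

2168.9 MPa


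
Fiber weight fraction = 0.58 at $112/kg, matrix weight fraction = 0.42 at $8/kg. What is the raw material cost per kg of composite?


Cost = cost_f*Wf + cost_m*Wm = 112*0.58 + 8*0.42 = $68.32/kg

$68.32/kg


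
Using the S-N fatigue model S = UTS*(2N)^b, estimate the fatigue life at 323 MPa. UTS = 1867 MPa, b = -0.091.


N = 0.5 * (S/UTS)^(1/b) = 0.5 * (323/1867)^(1/-0.091) = 1.1802e+08 cycles

1.1802e+08 cycles


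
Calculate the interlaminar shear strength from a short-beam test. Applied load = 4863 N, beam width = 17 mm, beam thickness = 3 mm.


ILSS = 3F/(4bh) = 3*4863/(4*17*3) = 71.51 MPa

71.51 MPa


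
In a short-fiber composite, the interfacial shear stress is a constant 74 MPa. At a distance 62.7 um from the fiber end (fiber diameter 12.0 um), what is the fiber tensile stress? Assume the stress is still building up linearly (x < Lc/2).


Force balance: sigma_f * (pi*d^2/4) = tau * (pi*d) * x  ->  sigma_f = 4 * tau * x / d
sigma_f = 4 * 74 * 62.7 / 12.0 = 1546.6 MPa

1546.6 MPa


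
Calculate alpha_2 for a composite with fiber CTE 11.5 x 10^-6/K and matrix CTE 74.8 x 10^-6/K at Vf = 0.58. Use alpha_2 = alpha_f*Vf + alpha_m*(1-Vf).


alpha_2 = alpha_f*Vf + alpha_m*(1-Vf) = 11.5*0.58 + 74.8*0.42 = 38.1 x 10^-6/K

38.1 x 10^-6/K


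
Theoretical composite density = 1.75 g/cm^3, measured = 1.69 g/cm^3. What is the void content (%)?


Void% = (rho_theo - rho_actual)/rho_theo * 100 = (1.75 - 1.69)/1.75 * 100 = 3.43%

3.43%


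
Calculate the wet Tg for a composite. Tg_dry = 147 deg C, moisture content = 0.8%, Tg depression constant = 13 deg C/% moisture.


Tg_wet = Tg_dry - k*moisture = 147 - 13*0.8 = 136.6 deg C

136.6 deg C


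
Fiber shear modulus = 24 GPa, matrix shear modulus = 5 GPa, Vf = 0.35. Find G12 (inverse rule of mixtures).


1/G12 = Vf/Gf + (1-Vf)/Gm = 0.35/24 + 0.65/5
G12 = 6.92 GPa

6.92 GPa


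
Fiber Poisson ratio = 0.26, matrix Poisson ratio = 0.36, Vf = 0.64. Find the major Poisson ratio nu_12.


nu_12 = nu_f*Vf + nu_m*(1-Vf) = 0.26*0.64 + 0.36*0.36 = 0.296

0.296


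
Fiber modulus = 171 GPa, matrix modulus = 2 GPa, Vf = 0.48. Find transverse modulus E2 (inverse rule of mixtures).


1/E2 = Vf/Ef + (1-Vf)/Em = 0.48/171 + 0.52/2
E2 = 3.81 GPa

3.81 GPa


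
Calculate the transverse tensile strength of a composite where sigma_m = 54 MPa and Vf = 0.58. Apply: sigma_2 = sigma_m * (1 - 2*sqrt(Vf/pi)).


factor = 1 - 2*sqrt(0.58/pi) = 0.1407
sigma_2 = 54 * 0.1407 = 7.6 MPa

7.6 MPa


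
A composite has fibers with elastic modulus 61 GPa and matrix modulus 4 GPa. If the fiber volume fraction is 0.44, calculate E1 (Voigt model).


E1 = Ef*Vf + Em*(1-Vf) = 61*0.44 + 4*0.56 = 29.08 GPa

29.08 GPa


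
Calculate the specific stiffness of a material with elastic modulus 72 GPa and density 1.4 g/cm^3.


Specific stiffness = E/rho = 72/1.4 = 51.4 GPa/(g/cm^3)

51.4 GPa/(g/cm^3)


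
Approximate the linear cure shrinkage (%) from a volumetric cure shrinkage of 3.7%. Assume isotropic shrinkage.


Linear shrinkage ≈ vol_shrink/3 = 3.7/3 = 1.233%

1.233%


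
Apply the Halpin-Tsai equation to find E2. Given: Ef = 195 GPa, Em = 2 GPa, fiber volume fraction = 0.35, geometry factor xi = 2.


eta = (Ef/Em - 1)/(Ef/Em + xi) = (97.5 - 1)/(97.5 + 2) = 0.9698
E2 = Em*(1+xi*eta*Vf)/(1-eta*Vf) = 5.08 GPa

5.08 GPa


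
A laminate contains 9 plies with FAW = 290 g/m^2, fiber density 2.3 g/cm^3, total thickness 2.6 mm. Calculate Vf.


Vf = n * FAW / (rho_f * h * 1000) = 9 * 290 / (2.3 * 2.6 * 1000) = 0.4365

0.4365


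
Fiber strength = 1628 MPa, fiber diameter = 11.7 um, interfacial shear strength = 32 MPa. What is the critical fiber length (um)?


Lc = sigma_f * d / (2 * tau_i) = 1628 * 11.7 / (2 * 32) = 297.6 um

297.6 um


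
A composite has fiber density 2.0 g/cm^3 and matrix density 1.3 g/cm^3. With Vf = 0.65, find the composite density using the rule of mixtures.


rho_c = rho_f*Vf + rho_m*(1-Vf) = 2.0*0.65 + 1.3*0.35 = 1.755 g/cm^3

1.755 g/cm^3


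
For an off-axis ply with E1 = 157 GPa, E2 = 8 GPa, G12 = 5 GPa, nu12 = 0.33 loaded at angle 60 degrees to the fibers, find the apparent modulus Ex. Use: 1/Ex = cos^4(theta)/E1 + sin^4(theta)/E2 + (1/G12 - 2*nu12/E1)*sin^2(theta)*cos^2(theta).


cos^4(60) = 0.0625, sin^4(60) = 0.5625, sin^2(60)*cos^2(60) = 0.1875
1/G12 - 2*nu12/E1 = 1/5 - 2*0.33/157 = 0.195796 GPa^-1
1/Ex = 0.0625/157 + 0.5625/8 + 0.195796*0.1875 = 0.1074224 GPa^-1
Ex = 9.31 GPa

9.31 GPa


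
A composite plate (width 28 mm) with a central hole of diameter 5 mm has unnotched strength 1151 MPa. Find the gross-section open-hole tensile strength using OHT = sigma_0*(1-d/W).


OHT = sigma_0*(1-d/W) = 1151*(1-5/28) = 945.5 MPa

945.5 MPa


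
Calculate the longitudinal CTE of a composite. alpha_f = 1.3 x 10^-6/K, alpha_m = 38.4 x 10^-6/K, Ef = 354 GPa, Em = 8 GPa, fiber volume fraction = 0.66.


E1 = Ef*Vf + Em*(1-Vf) = 236.36
alpha_1 = (alpha_f*Ef*Vf + alpha_m*Em*(1-Vf))/E1 = 1.73 x 10^-6/K

1.73 x 10^-6/K


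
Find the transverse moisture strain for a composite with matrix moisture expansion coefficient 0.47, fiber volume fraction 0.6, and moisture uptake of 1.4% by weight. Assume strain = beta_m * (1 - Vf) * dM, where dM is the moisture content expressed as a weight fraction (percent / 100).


dM = 1.4/100 = 0.014
strain = beta_m * (1-Vf) * dM = 0.47 * 0.4 * 0.014 = 0.002632

0.002632


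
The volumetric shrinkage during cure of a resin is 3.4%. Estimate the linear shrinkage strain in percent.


Linear shrinkage ≈ vol_shrink/3 = 3.4/3 = 1.133%

1.133%


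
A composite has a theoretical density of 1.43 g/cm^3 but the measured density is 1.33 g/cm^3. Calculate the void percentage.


Void% = (rho_theo - rho_actual)/rho_theo * 100 = (1.43 - 1.33)/1.43 * 100 = 6.99%

6.99%


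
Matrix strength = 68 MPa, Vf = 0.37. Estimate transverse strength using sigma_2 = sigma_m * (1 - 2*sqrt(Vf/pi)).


factor = 1 - 2*sqrt(0.37/pi) = 0.3136
sigma_2 = 68 * 0.3136 = 21.33 MPa

21.33 MPa


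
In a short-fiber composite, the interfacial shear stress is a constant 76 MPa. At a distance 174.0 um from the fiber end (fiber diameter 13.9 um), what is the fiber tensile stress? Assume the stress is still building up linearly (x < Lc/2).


Force balance: sigma_f * (pi*d^2/4) = tau * (pi*d) * x  ->  sigma_f = 4 * tau * x / d
sigma_f = 4 * 76 * 174.0 / 13.9 = 3805.5 MPa

3805.5 MPa


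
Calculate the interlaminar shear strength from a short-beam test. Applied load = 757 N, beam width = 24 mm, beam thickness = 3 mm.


ILSS = 3F/(4bh) = 3*757/(4*24*3) = 7.89 MPa

7.89 MPa


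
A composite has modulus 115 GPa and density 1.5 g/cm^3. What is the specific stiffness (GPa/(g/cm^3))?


Specific stiffness = E/rho = 115/1.5 = 76.7 GPa/(g/cm^3)

76.7 GPa/(g/cm^3)


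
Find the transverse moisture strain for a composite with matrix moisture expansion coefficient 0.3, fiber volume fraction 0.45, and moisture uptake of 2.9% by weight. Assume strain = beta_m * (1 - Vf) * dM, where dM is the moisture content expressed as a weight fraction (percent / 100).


dM = 2.9/100 = 0.029
strain = beta_m * (1-Vf) * dM = 0.3 * 0.55 * 0.029 = 0.004785

0.004785


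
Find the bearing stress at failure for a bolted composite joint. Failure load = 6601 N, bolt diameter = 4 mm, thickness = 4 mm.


sigma_br = F/(d*h) = 6601/(4*4) = 412.6 MPa

412.6 MPa


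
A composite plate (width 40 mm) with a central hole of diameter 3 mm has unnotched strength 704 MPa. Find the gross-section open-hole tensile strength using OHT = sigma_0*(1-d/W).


OHT = sigma_0*(1-d/W) = 704*(1-3/40) = 651.2 MPa

651.2 MPa


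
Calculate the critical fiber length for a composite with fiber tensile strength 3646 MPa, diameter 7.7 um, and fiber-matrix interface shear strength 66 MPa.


Lc = sigma_f * d / (2 * tau_i) = 3646 * 7.7 / (2 * 66) = 212.7 um

212.7 um


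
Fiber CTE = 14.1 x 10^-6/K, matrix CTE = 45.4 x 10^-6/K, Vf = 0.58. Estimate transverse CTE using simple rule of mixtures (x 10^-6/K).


alpha_2 = alpha_f*Vf + alpha_m*(1-Vf) = 14.1*0.58 + 45.4*0.42 = 27.2 x 10^-6/K

27.2 x 10^-6/K


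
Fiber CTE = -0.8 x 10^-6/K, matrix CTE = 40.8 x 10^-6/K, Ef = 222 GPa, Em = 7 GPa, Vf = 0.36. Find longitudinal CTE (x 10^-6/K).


E1 = Ef*Vf + Em*(1-Vf) = 84.4
alpha_1 = (alpha_f*Ef*Vf + alpha_m*Em*(1-Vf))/E1 = 1.41 x 10^-6/K

1.41 x 10^-6/K


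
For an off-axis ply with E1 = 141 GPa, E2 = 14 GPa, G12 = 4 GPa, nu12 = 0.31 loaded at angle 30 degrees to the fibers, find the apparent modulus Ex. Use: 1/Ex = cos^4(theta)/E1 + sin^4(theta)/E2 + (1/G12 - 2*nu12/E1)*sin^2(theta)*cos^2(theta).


cos^4(30) = 0.5625, sin^4(30) = 0.0625, sin^2(30)*cos^2(30) = 0.1875
1/G12 - 2*nu12/E1 = 1/4 - 2*0.31/141 = 0.245603 GPa^-1
1/Ex = 0.5625/141 + 0.0625/14 + 0.245603*0.1875 = 0.0545042 GPa^-1
Ex = 18.35 GPa

18.35 GPa


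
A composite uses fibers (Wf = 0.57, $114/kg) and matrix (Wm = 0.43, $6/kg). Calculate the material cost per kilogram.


Cost = cost_f*Wf + cost_m*Wm = 114*0.57 + 6*0.43 = $67.56/kg

$67.56/kg


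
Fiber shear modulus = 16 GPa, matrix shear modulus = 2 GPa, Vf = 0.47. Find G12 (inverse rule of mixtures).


1/G12 = Vf/Gf + (1-Vf)/Gm = 0.47/16 + 0.53/2
G12 = 3.4 GPa

3.4 GPa


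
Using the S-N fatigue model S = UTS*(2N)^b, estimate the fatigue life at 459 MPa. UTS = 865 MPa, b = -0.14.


N = 0.5 * (S/UTS)^(1/b) = 0.5 * (459/865)^(1/-0.14) = 46.2071 cycles

46.2071 cycles


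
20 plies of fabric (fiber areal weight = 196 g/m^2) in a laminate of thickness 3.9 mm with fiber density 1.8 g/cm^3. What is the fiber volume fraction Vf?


Vf = n * FAW / (rho_f * h * 1000) = 20 * 196 / (1.8 * 3.9 * 1000) = 0.5584

0.5584


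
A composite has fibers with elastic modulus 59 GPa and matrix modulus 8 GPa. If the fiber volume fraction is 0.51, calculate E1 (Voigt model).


E1 = Ef*Vf + Em*(1-Vf) = 59*0.51 + 8*0.49 = 34.01 GPa

34.01 GPa
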